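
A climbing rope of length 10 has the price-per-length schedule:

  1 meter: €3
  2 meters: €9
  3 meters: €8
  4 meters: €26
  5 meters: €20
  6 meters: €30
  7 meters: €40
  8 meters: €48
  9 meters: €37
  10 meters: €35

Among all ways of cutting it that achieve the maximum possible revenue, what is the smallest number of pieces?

Let r[k] be the best obtainable value from length k. For each k, try every first piece i and keep the best of price[i] + r[k−i].
r[1] = 3
r[2] = max(3+3, 9+0) = 9
r[3] = max(3+9, 9+3, 8+0) = 12
r[4] = max(3+12, 9+9, 8+3, 26+0) = 26
r[5] = max(3+26, 9+12, 8+9, 26+3, 20+0) = 29
r[6] = max(3+29, 9+26, 8+12, 26+9, 20+3, 30+0) = 35
r[7] = max(3+35, 9+29, 8+26, …, 30+3, 40+0) = 40
r[8] = max(3+40, 9+35, 8+29, …, 40+3, 48+0) = 52
r[9] = max(3+52, 9+40, 8+35, …, 48+3, 37+0) = 55
r[10] = max(3+55, 9+52, 8+40, …, 37+3, 35+0) = 61
Maximum revenue is €61.
Now minimize piece count subject to staying optimal: for each k, pieces[k] = 1 + min over i with p[i]+r[k−i]=r[k] of pieces[k−i].
pieces[7] = 1
pieces[8] = 2
pieces[9] = 3
pieces[10] = 3

3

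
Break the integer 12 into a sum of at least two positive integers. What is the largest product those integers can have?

Define m[k] = max over 1≤i<k of i · max(k−i, m[k−i]); the inner max lets the remainder stay uncut if that's better.
m[2] = 1*max(1,0) = 1*1 = 1
m[3] = 1*max(2,1) = 1*2 = 2
m[4] = 2*max(2,1) = 2*2 = 4
m[5] = 2*max(3,2) = 2*3 = 6
m[6] = 3*max(3,2) = 3*3 = 9
m[7] = 2*max(5,6) = 2*6 = 12
m[8] = 2*max(6,9) = 2*9 = 18
m[9] = 3*max(6,9) = 3*9 = 27
m[10] = 2*max(8,18) = 2*18 = 36
m[11] = 2*max(9,27) = 2*27 = 54
m[12] = 3*max(9,27) = 3*27 = 81
One optimal split: 3 + 3 + 3 + 3; product 3*3*3*3 = 81.

81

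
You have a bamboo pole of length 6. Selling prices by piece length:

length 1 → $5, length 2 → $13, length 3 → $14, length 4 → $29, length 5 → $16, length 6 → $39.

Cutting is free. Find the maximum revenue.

42

Consider every possible first cut. r[k] is the best of p[i]+r[k−i] over all sellable i≤k.
r[1] = 5
r[2] = max(5+5, 13+0) = 13
r[3] = max(5+13, 13+5, 14+0) = 18
r[4] = max(5+18, 13+13, 14+5, 29+0) = 29
r[5] = max(5+29, 13+18, 14+13, 29+5, 16+0) = 34
r[6] = max(5+34, 13+29, 14+18, 29+13, 16+5, 39+0) = 42
One optimal cutting: 4 + 2 → $29 + $13 = $42.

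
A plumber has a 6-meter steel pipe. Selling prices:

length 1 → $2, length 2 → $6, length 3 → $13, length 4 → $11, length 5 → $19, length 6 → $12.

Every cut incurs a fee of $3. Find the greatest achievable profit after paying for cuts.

23

Let v[k] be the best obtainable value from length k. For each k, try every first piece i and keep the best of price[i] + v[k−i] minus the 3 cut fee when i<k.
v[1] = 2
v[2] = 6
v[3] = 13
v[4] = 12  (first piece 1, then v[3]=13)
v[5] = 19
v[6] = 23  (first piece 3, then v[3]=13)
One optimal plan: pieces 3 + 3 (1 cut) → $26 − $3 = $23.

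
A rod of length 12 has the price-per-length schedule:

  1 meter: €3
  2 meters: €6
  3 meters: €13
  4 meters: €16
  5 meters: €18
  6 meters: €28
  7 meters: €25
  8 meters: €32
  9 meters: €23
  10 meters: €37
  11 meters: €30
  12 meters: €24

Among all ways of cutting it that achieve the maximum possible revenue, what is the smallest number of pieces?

Build r[k] bottom-up: r[k] = max over allowed piece i of (p[i] + r[k−i]).
r[1] = 3
r[2] = 6  (first piece 1, then r[1]=3)
r[3] = 13
r[4] = 16  (first piece 1, then r[3]=13)
r[5] = 19  (first piece 1, then r[4]=16)
r[6] = 28
r[7] = 31  (first piece 1, then r[6]=28)
r[8] = 34  (first piece 1, then r[7]=31)
r[9] = 41  (first piece 3, then r[6]=28)
r[10] = 44  (first piece 1, then r[9]=41)
r[11] = 47  (first piece 1, then r[10]=44)
r[12] = 56  (first piece 6, then r[6]=28)
Maximum revenue is €56.
Now minimize piece count subject to staying optimal: for each k, pieces[k] = 1 + min over i with p[i]+r[k−i]=r[k] of pieces[k−i].
pieces[9] = 2
pieces[10] = 2
pieces[11] = 3
pieces[12] = 2

2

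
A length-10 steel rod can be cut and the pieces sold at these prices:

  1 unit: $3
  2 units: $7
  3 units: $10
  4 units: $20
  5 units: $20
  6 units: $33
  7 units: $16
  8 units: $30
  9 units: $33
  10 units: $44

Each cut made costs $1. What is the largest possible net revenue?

Consider every possible first cut. net[k] is the best of p[i]+net[k−i] over all sellable i≤k, charging 1 whenever i<k.
net[1] = 3
net[2] = 7
net[3] = 10
net[4] = 20
net[5] = 22  (first piece 1, then net[4]=20)
net[6] = 33
net[7] = 35  (first piece 1, then net[6]=33)
net[8] = 39  (first piece 2, then net[6]=33)
net[9] = 42  (first piece 3, then net[6]=33)
net[10] = 52  (first piece 4, then net[6]=33)
One optimal plan: pieces 6 + 4 (1 cut) → $53 − $1 = $52.

52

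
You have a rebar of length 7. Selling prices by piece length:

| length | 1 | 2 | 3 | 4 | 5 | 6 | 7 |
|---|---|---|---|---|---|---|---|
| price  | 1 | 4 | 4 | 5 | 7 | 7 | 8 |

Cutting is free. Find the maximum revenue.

13

Let best[k] be the best obtainable value from length k. For each k, try every first piece i and keep the best of price[i] + best[k−i].
best[1] = 1
best[2] = max(1+1, 4+0) = 4
best[3] = max(1+4, 4+1, 4+0) = 5
best[4] = max(1+5, 4+4, 4+1, 5+0) = 8
best[5] = max(1+8, 4+5, 4+4, 5+1, 7+0) = 9
best[6] = max(1+9, 4+8, 4+5, 5+4, 7+1, 7+0) = 12
best[7] = max(1+12, 4+9, 4+8, …, 7+1, 8+0) = 13
One optimal cutting: 2 + 2 + 2 + 1 → ₹4 + ₹4 + ₹4 + ₹1 = ₹13.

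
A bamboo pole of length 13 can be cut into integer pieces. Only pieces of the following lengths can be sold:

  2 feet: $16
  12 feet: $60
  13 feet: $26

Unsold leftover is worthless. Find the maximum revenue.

96

Consider every possible first cut. f[k] is the best of p[i]+f[k−i] over all sellable i≤k.
f[1] = 0
f[2] = 16
f[3] = 16
f[4] = 32  (first piece 2, then f[2]=16)
f[5] = 32
f[6] = 48  (first piece 2, then f[4]=32)
f[7] = 48
f[8] = 64  (first piece 2, then f[6]=48)
f[9] = 64
f[10] = 80  (first piece 2, then f[8]=64)
f[11] = 80
f[12] = 96  (first piece 2, then f[10]=80)
f[13] = 96
One optimal cutting: pieces 2 + 2 + 2 + 2 + 2 + 2 with 1 foot of scrap → $96.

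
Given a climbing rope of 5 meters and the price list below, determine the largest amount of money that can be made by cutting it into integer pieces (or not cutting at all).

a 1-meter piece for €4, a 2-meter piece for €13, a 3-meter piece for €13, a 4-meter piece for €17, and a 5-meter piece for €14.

30

Build r[k] bottom-up: r[k] = max over allowed piece i of (p[i] + r[k−i]).
r[1] = 4
r[2] = 13
r[3] = 17  (first piece 1, then r[2]=13)
r[4] = 26  (first piece 2, then r[2]=13)
r[5] = 30  (first piece 1, then r[4]=26)
One optimal cutting: 2 + 2 + 1 → €13 + €13 + €4 = €30.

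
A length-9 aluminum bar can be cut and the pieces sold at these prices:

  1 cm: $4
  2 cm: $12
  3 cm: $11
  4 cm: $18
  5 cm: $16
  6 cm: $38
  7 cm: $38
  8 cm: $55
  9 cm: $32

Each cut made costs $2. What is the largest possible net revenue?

Build r[k] bottom-up: r[k] = max over allowed piece i of (p[i] + r[k−i]) − 2 per cut.
r[1] = 4
r[2] = 12
r[3] = 14  (first piece 1, then r[2]=12)
r[4] = 22  (first piece 2, then r[2]=12)
r[5] = 24  (first piece 1, then r[4]=22)
r[6] = 38
r[7] = 40  (first piece 1, then r[6]=38)
r[8] = 55
r[9] = 57  (first piece 1, then r[8]=55)
One optimal plan: pieces 8 + 1 (1 cut) → $59 − $2 = $57.

57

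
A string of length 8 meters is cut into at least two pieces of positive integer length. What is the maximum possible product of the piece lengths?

Fill g[k] for k=2..8: at each k try every first piece i and multiply by the better of (k−i) uncut or g[k−i].
g[2] = 1*max(1,0) = 1*1 = 1
g[3] = 1*max(2,1) = 1*2 = 2
g[4] = 2*max(2,1) = 2*2 = 4
g[5] = 2*max(3,2) = 2*3 = 6
g[6] = 3*max(3,2) = 3*3 = 9
g[7] = 2*max(5,6) = 2*6 = 12
g[8] = 2*max(6,9) = 2*9 = 18
One optimal split: 3 + 3 + 2; product 3*3*2 = 18.

18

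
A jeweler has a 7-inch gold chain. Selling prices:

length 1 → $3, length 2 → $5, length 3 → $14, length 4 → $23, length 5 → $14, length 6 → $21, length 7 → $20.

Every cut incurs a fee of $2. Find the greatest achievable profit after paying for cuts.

Let r[k] be the best obtainable value from length k. For each k, try every first piece i and keep the best of price[i] + r[k−i] minus the 2 cut fee when i<k.
r[1] = 3
r[2] = max(3+3-2, 5+0) = 5
r[3] = max(3+5-2, 5+3-2, 14+0) = 14
r[4] = max(3+14-2, 5+5-2, 14+3-2, 23+0) = 23
r[5] = max(3+23-2, 5+14-2, 14+5-2, 23+3-2, 14+0) = 24
r[6] = max(3+24-2, 5+23-2, 14+14-2, 23+5-2, 14+3-2, 21+0) = 26
r[7] = max(3+26-2, 5+24-2, 14+23-2, …, 21+3-2, 20+0) = 35
One optimal plan: pieces 4 + 3 (1 cut) → $37 − $2 = $35.

35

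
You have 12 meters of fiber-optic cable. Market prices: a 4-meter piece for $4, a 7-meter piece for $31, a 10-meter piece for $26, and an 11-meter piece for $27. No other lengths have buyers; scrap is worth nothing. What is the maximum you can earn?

35

Consider every possible first cut. f[k] is the best of p[i]+f[k−i] over all sellable i≤k.
f[1] = 0
f[2] = 0
f[3] = 0
f[4] = 4
f[5] = 4
f[6] = 4
f[7] = 31
f[8] = 31
f[9] = 31
f[10] = 31
f[11] = 35  (first piece 4, then f[7]=31)
f[12] = 35
One optimal cutting: pieces 7 + 4 with 1 meter of scrap → $35.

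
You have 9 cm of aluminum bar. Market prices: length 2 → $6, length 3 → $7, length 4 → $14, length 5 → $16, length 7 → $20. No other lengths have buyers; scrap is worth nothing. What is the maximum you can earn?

Consider every possible first cut. best[k] is the best of p[i]+best[k−i] over all sellable i≤k.
best[1] = 0
best[2] = 6
best[3] = max(6+0, 7+0) = 7
best[4] = max(6+6, 7+0, 14+0) = 14
best[5] = max(6+7, 7+6, 14+0, 16+0) = 16
best[6] = max(6+14, 7+7, 14+6, 16+0) = 20
best[7] = max(6+16, 7+14, 14+7, 16+6, 20+0) = 22
best[8] = max(6+20, 7+16, 14+14, 16+7, 20+0) = 28
best[9] = max(6+22, 7+20, 14+16, 16+14, 20+6) = 30
One optimal cutting: 5 + 4 → $30.

30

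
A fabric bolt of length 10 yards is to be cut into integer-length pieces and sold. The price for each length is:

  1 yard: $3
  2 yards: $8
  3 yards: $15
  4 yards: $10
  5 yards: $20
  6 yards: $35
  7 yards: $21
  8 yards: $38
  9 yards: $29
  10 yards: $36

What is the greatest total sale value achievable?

Build R[k] bottom-up: R[k] = max over allowed piece i of (p[i] + R[k−i]).
R[1] = 3
R[2] = 8
R[3] = 15
R[4] = 18  (first piece 1, then R[3]=15)
R[5] = 23  (first piece 2, then R[3]=15)
R[6] = 35
R[7] = 38  (first piece 1, then R[6]=35)
R[8] = 43  (first piece 2, then R[6]=35)
R[9] = 50  (first piece 3, then R[6]=35)
R[10] = 53  (first piece 1, then R[9]=50)
One optimal cutting: 6 + 3 + 1 → $35 + $15 + $3 = $53.

53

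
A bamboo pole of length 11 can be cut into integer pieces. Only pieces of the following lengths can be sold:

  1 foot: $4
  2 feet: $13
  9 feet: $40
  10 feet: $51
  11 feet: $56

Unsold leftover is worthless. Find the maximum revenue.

69

Consider every possible first cut. best[k] is the best of p[i]+best[k−i] over all sellable i≤k.
best[1] = 4
best[2] = max(4+4, 13+0) = 13
best[3] = max(4+13, 13+4) = 17
best[4] = max(4+17, 13+13) = 26
best[5] = max(4+26, 13+17) = 30
best[6] = max(4+30, 13+26) = 39
best[7] = max(4+39, 13+30) = 43
best[8] = max(4+43, 13+39) = 52
best[9] = max(4+52, 13+43, 40+0) = 56
best[10] = max(4+56, 13+52, 40+4, 51+0) = 65
best[11] = max(4+65, 13+56, 40+13, 51+4, 56+0) = 69
One optimal cutting: 2 + 2 + 2 + 2 + 2 + 1 → $69.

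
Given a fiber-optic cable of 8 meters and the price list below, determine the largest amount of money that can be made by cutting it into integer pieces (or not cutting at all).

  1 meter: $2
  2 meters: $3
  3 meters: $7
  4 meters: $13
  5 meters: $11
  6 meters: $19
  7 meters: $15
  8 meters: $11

Build r[k] bottom-up: r[k] = max over allowed piece i of (p[i] + r[k−i]).
r[1] = 2
r[2] = 4  (first piece 1, then r[1]=2)
r[3] = 7
r[4] = 13
r[5] = 15  (first piece 1, then r[4]=13)
r[6] = 19
r[7] = 21  (first piece 1, then r[6]=19)
r[8] = 26  (first piece 4, then r[4]=13)
One optimal cutting: 4 + 4 → $13 + $13 = $26.

26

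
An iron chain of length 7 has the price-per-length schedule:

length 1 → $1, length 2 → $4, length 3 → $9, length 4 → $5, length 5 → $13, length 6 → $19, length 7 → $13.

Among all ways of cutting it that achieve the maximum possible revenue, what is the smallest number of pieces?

2

Consider every possible first cut. r[k] is the best of p[i]+r[k−i] over all sellable i≤k.
r[1] = 1
r[2] = 4
r[3] = 9
r[4] = 10  (first piece 1, then r[3]=9)
r[5] = 13  (first piece 2, then r[3]=9)
r[6] = 19
r[7] = 20  (first piece 1, then r[6]=19)
Maximum revenue is $20.
Now minimize piece count subject to staying optimal: for each k, pieces[k] = 1 + min over i with p[i]+r[k−i]=r[k] of pieces[k−i].
pieces[4] = 2
pieces[5] = 1
pieces[6] = 1
pieces[7] = 2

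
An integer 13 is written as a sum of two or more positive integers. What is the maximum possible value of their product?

Fill f[k] for k=2..13: at each k try every first piece i and multiply by the better of (k−i) uncut or f[k−i].
f[2] = 1·max(1,0) = 1·1 = 1
f[3] = max(1·2, 2·1) = 2
f[4] = max(1·3, 2·2, 3·1) = 4
f[5] = max(1·4, 2·3, 3·2, 4·1) = 6
f[6] = max(1·6, 2·4, 3·3, 4·2, 5·1) = 9
f[7] = max(1·9, 2·6, 3·4, 4·3, 5·2, 6·1) = 12
f[8] = max(1·12, 2·9, 3·6, …, 6·2, 7·1) = 18
f[9] = max(1·18, 2·12, 3·9, …, 7·2, 8·1) = 27
f[10] = max(1·27, 2·18, 3·12, …, 8·2, 9·1) = 36
f[11] = max(1·36, 2·27, 3·18, …, 9·2, 10·1) = 54
f[12] = max(1·54, 2·36, 3·27, …, 10·2, 11·1) = 81
f[13] = max(1·81, 2·54, 3·36, …, 11·2, 12·1) = 108
One optimal split: 3 + 3 + 3 + 2 + 2; product 3·3·3·2·2 = 108.

108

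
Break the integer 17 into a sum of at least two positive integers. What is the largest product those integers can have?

486

Define g[k] = max over 1≤i<k of i · max(k−i, g[k−i]); the inner max lets the remainder stay uncut if that's better.
g[2] = 1×max(1,0) = 1×1 = 1
g[3] = 1×max(2,1) = 1×2 = 2
g[4] = 2×max(2,1) = 2×2 = 4
g[5] = 2×max(3,2) = 2×3 = 6
g[6] = 3×max(3,2) = 3×3 = 9
g[7] = 2×max(5,6) = 2×6 = 12
g[8] = 2×max(6,9) = 2×9 = 18
g[9] = 3×max(6,9) = 3×9 = 27
g[10] = 2×max(8,18) = 2×18 = 36
g[11] = 2×max(9,27) = 2×27 = 54
g[12] = 3×max(9,27) = 3×27 = 81
g[13] = 2×max(11,54) = 2×54 = 108
g[14] = 2×max(12,81) = 2×81 = 162
g[15] = 3×max(12,81) = 3×81 = 243
g[16] = 2×max(14,162) = 2×162 = 324
g[17] = 2×max(15,243) = 2×243 = 486
One optimal split: 3 + 3 + 3 + 3 + 3 + 2; product 3×3×3×3×3×2 = 486.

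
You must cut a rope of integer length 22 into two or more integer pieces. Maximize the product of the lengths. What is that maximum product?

2916

Let g[k] be the best product for length k (with at least one cut). For each first piece i, the rest contributes max(k−i, g[k−i]).
Small cases: g[2]=1, g[3]=2, g[4]=4, g[5]=6, g[6]=9, g[7]=12, g[8]=18, g[9]=27, g[10]=36, g[11]=54, g[12]=81, g[13]=108, g[14]=162.
g[15] = max(1*162, 2*108, 3*81, …, 13*2, 14*1) = 243
g[16] = max(1*243, 2*162, 3*108, …, 14*2, 15*1) = 324
g[17] = max(1*324, 2*243, 3*162, …, 15*2, 16*1) = 486
g[18] = max(1*486, 2*324, 3*243, …, 16*2, 17*1) = 729
g[19] = max(1*729, 2*486, 3*324, …, 17*2, 18*1) = 972
g[20] = max(1*972, 2*729, 3*486, …, 18*2, 19*1) = 1458
g[21] = max(1*1458, 2*972, 3*729, …, 19*2, 20*1) = 2187
g[22] = max(1*2187, 2*1458, 3*972, …, 20*2, 21*1) = 2916
One optimal split: 3 + 3 + 3 + 3 + 3 + 3 + 2 + 2; product 3*3*3*3*3*3*2*2 = 2916.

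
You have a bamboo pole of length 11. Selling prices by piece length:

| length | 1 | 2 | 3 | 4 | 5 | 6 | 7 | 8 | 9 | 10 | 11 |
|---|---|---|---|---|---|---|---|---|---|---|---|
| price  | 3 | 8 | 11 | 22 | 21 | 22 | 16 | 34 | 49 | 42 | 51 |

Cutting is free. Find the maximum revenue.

57

Let best[k] be the best obtainable value from length k. For each k, try every first piece i and keep the best of price[i] + best[k−i].
best[1] = 3
best[2] = max(3+3, 8+0) = 8
best[3] = max(3+8, 8+3, 11+0) = 11
best[4] = max(3+11, 8+8, 11+3, 22+0) = 22
best[5] = max(3+22, 8+11, 11+8, 22+3, 21+0) = 25
best[6] = max(3+25, 8+22, 11+11, 22+8, 21+3, 22+0) = 30
best[7] = max(3+30, 8+25, 11+22, …, 22+3, 16+0) = 33
best[8] = max(3+33, 8+30, 11+25, …, 16+3, 34+0) = 44
best[9] = max(3+44, 8+33, 11+30, …, 34+3, 49+0) = 49
best[10] = max(3+49, 8+44, 11+33, …, 49+3, 42+0) = 52
best[11] = max(3+52, 8+49, 11+44, …, 42+3, 51+0) = 57
One optimal cutting: 9 + 2 → $49 + $8 = $57.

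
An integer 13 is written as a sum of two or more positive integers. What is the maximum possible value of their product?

Let g[k] be the best product for length k (with at least one cut). For each first piece i, the rest contributes max(k−i, g[k−i]).
g[2] = 1*max(1,0) = 1*1 = 1
g[3] = 1*max(2,1) = 1*2 = 2
g[4] = 2*max(2,1) = 2*2 = 4
g[5] = 2*max(3,2) = 2*3 = 6
g[6] = 3*max(3,2) = 3*3 = 9
g[7] = 2*max(5,6) = 2*6 = 12
g[8] = 2*max(6,9) = 2*9 = 18
g[9] = 3*max(6,9) = 3*9 = 27
g[10] = 2*max(8,18) = 2*18 = 36
g[11] = 2*max(9,27) = 2*27 = 54
g[12] = 3*max(9,27) = 3*27 = 81
g[13] = 2*max(11,54) = 2*54 = 108
One optimal split: 3 + 3 + 3 + 2 + 2; product 3*3*3*2*2 = 108.

108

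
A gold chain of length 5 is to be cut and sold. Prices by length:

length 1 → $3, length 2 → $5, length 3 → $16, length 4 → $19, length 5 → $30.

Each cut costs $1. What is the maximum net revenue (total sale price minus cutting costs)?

Build r[k] bottom-up: r[k] = max over allowed piece i of (p[i] + r[k−i]) − 1 per cut.
r[1] = 3
r[2] = max(3+3-1, 5+0) = 5
r[3] = max(3+5-1, 5+3-1, 16+0) = 16
r[4] = max(3+16-1, 5+5-1, 16+3-1, 19+0) = 19
r[5] = max(3+19-1, 5+16-1, 16+5-1, 19+3-1, 30+0) = 30
Best is to make no cuts and sell whole for $30.

30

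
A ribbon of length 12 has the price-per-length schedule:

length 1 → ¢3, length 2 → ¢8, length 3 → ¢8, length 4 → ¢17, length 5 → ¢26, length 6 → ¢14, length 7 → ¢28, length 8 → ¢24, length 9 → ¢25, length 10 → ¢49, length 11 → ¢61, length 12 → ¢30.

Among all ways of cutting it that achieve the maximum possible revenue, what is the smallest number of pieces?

Consider every possible first cut. r[k] is the best of p[i]+r[k−i] over all sellable i≤k.
r[1] = 3
r[2] = max(3+3, 8+0) = 8
r[3] = max(3+8, 8+3, 8+0) = 11
r[4] = max(3+11, 8+8, 8+3, 17+0) = 17
r[5] = max(3+17, 8+11, 8+8, 17+3, 26+0) = 26
r[6] = max(3+26, 8+17, 8+11, 17+8, 26+3, 14+0) = 29
r[7] = max(3+29, 8+26, 8+17, …, 14+3, 28+0) = 34
r[8] = max(3+34, 8+29, 8+26, …, 28+3, 24+0) = 37
r[9] = max(3+37, 8+34, 8+29, …, 24+3, 25+0) = 43
r[10] = max(3+43, 8+37, 8+34, …, 25+3, 49+0) = 52
r[11] = max(3+52, 8+43, 8+37, …, 49+3, 61+0) = 61
r[12] = max(3+61, 8+52, 8+43, …, 61+3, 30+0) = 64
Maximum revenue is ¢64.
Now minimize piece count subject to staying optimal: for each k, pieces[k] = 1 + min over i with p[i]+r[k−i]=r[k] of pieces[k−i].
pieces[9] = 2
pieces[10] = 2
pieces[11] = 1
pieces[12] = 2

2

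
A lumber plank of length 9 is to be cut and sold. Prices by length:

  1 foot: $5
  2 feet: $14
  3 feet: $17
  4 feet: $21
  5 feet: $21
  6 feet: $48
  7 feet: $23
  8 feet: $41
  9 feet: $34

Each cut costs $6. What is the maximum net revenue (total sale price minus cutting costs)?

Build v[k] bottom-up: v[k] = max over allowed piece i of (p[i] + v[k−i]) − 6 per cut.
v[1] = 5
v[2] = 14
v[3] = 17
v[4] = 22  (first piece 2, then v[2]=14)
v[5] = 25  (first piece 2, then v[3]=17)
v[6] = 48
v[7] = 47  (first piece 1, then v[6]=48)
v[8] = 56  (first piece 2, then v[6]=48)
v[9] = 59  (first piece 3, then v[6]=48)
One optimal plan: pieces 6 + 3 (1 cut) → $65 − $6 = $59.

59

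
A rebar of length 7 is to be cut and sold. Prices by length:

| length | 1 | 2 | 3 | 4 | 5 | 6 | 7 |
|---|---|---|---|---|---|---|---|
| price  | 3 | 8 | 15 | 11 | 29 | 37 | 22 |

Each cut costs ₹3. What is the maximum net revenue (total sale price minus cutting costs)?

Consider every possible first cut. r[k] is the best of p[i]+r[k−i] over all sellable i≤k, charging 3 whenever i<k.
r[1] = 3
r[2] = 8
r[3] = 15
r[4] = 15  (first piece 1, then r[3]=15)
r[5] = 29
r[6] = 37
r[7] = 37  (first piece 1, then r[6]=37)
One optimal plan: pieces 6 + 1 (1 cut) → ₹40 − ₹3 = ₹37.

37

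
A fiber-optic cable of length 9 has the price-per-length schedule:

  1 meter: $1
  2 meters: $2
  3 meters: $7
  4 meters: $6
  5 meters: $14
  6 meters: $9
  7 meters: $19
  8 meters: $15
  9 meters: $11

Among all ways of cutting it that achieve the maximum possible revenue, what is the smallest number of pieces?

3

Let r[k] be the best obtainable value from length k. For each k, try every first piece i and keep the best of price[i] + r[k−i].
r[1] = 1
r[2] = max(1+1, 2+0) = 2
r[3] = max(1+2, 2+1, 7+0) = 7
r[4] = max(1+7, 2+2, 7+1, 6+0) = 8
r[5] = max(1+8, 2+7, 7+2, 6+1, 14+0) = 14
r[6] = max(1+14, 2+8, 7+7, 6+2, 14+1, 9+0) = 15
r[7] = max(1+15, 2+14, 7+8, …, 9+1, 19+0) = 19
r[8] = max(1+19, 2+15, 7+14, …, 19+1, 15+0) = 21
r[9] = max(1+21, 2+19, 7+15, …, 15+1, 11+0) = 22
Maximum revenue is $22.
Now minimize piece count subject to staying optimal: for each k, pieces[k] = 1 + min over i with p[i]+r[k−i]=r[k] of pieces[k−i].
pieces[6] = 2
pieces[7] = 1
pieces[8] = 2
pieces[9] = 3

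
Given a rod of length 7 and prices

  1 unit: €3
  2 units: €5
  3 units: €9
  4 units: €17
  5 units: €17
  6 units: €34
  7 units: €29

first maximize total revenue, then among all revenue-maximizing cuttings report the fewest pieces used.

Consider every possible first cut. r[k] is the best of p[i]+r[k−i] over all sellable i≤k.
r[1] = 3
r[2] = max(3+3, 5+0) = 6
r[3] = max(3+6, 5+3, 9+0) = 9
r[4] = max(3+9, 5+6, 9+3, 17+0) = 17
r[5] = max(3+17, 5+9, 9+6, 17+3, 17+0) = 20
r[6] = max(3+20, 5+17, 9+9, 17+6, 17+3, 34+0) = 34
r[7] = max(3+34, 5+20, 9+17, …, 34+3, 29+0) = 37
Maximum revenue is €37.
Now minimize piece count subject to staying optimal: for each k, pieces[k] = 1 + min over i with p[i]+r[k−i]=r[k] of pieces[k−i].
pieces[4] = 1
pieces[5] = 2
pieces[6] = 1
pieces[7] = 2

2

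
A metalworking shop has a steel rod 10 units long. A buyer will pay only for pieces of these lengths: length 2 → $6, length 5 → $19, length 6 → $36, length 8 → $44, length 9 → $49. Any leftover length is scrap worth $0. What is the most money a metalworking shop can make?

50

Consider every possible first cut. r[k] is the best of p[i]+r[k−i] over all sellable i≤k.
r[1] = 0
r[2] = 6
r[3] = 6
r[4] = 12  (first piece 2, then r[2]=6)
r[5] = 19
r[6] = 36
r[7] = 36
r[8] = 44
r[9] = 49
r[10] = 50  (first piece 2, then r[8]=44)
One optimal cutting: 8 + 2 → $50.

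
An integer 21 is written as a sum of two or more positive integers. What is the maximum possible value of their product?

2187

Fill f[k] for k=2..21: at each k try every first piece i and multiply by the better of (k−i) uncut or f[k−i].
f[2] = 1·max(1,0) = 1·1 = 1
f[3] = 1·max(2,1) = 1·2 = 2
f[4] = 2·max(2,1) = 2·2 = 4
f[5] = 2·max(3,2) = 2·3 = 6
f[6] = 3·max(3,2) = 3·3 = 9
f[7] = 2·max(5,6) = 2·6 = 12
f[8] = 2·max(6,9) = 2·9 = 18
f[9] = 3·max(6,9) = 3·9 = 27
f[10] = 2·max(8,18) = 2·18 = 36
f[11] = 2·max(9,27) = 2·27 = 54
f[12] = 3·max(9,27) = 3·27 = 81
f[13] = 2·max(11,54) = 2·54 = 108
f[14] = 2·max(12,81) = 2·81 = 162
f[15] = 3·max(12,81) = 3·81 = 243
f[16] = 2·max(14,162) = 2·162 = 324
f[17] = 2·max(15,243) = 2·243 = 486
f[18] = 3·max(15,243) = 3·243 = 729
f[19] = 2·max(17,486) = 2·486 = 972
f[20] = 2·max(18,729) = 2·729 = 1458
f[21] = 3·max(18,729) = 3·729 = 2187
One optimal split: 3 + 3 + 3 + 3 + 3 + 3 + 3; product 3·3·3·3·3·3·3 = 2187.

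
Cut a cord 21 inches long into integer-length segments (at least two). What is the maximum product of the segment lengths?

Fill f[k] for k=2..21: at each k try every first piece i and multiply by the better of (k−i) uncut or f[k−i].
f[2] = 1*max(1,0) = 1*1 = 1
f[3] = 1*max(2,1) = 1*2 = 2
f[4] = 2*max(2,1) = 2*2 = 4
f[5] = 2*max(3,2) = 2*3 = 6
f[6] = 3*max(3,2) = 3*3 = 9
f[7] = 2*max(5,6) = 2*6 = 12
f[8] = 2*max(6,9) = 2*9 = 18
f[9] = 3*max(6,9) = 3*9 = 27
f[10] = 2*max(8,18) = 2*18 = 36
f[11] = 2*max(9,27) = 2*27 = 54
f[12] = 3*max(9,27) = 3*27 = 81
f[13] = 2*max(11,54) = 2*54 = 108
f[14] = 2*max(12,81) = 2*81 = 162
f[15] = 3*max(12,81) = 3*81 = 243
f[16] = 2*max(14,162) = 2*162 = 324
f[17] = 2*max(15,243) = 2*243 = 486
f[18] = 3*max(15,243) = 3*243 = 729
f[19] = 2*max(17,486) = 2*486 = 972
f[20] = 2*max(18,729) = 2*729 = 1458
f[21] = 3*max(18,729) = 3*729 = 2187
One optimal split: 3 + 3 + 3 + 3 + 3 + 3 + 3; product 3*3*3*3*3*3*3 = 2187.

2187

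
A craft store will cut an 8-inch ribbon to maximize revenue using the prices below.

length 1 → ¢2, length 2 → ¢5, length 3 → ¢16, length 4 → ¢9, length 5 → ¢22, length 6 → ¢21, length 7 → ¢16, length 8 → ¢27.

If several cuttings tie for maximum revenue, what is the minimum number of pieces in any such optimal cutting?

Consider every possible first cut. r[k] is the best of p[i]+r[k−i] over all sellable i≤k.
r[1] = 2
r[2] = max(2+2, 5+0) = 5
r[3] = max(2+5, 5+2, 16+0) = 16
r[4] = max(2+16, 5+5, 16+2, 9+0) = 18
r[5] = max(2+18, 5+16, 16+5, 9+2, 22+0) = 22
r[6] = max(2+22, 5+18, 16+16, 9+5, 22+2, 21+0) = 32
r[7] = max(2+32, 5+22, 16+18, …, 21+2, 16+0) = 34
r[8] = max(2+34, 5+32, 16+22, …, 16+2, 27+0) = 38
Maximum revenue is ¢38.
Now minimize piece count subject to staying optimal: for each k, pieces[k] = 1 + min over i with p[i]+r[k−i]=r[k] of pieces[k−i].
pieces[5] = 1
pieces[6] = 2
pieces[7] = 3
pieces[8] = 2

2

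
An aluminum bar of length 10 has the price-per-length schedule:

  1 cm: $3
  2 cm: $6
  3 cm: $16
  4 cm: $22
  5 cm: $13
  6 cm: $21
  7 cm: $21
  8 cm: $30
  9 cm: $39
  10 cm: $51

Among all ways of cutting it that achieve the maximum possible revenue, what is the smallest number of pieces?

Let r[k] be the best obtainable value from length k. For each k, try every first piece i and keep the best of price[i] + r[k−i].
r[1] = 3
r[2] = 6  (first piece 1, then r[1]=3)
r[3] = 16
r[4] = 22
r[5] = 25  (first piece 1, then r[4]=22)
r[6] = 32  (first piece 3, then r[3]=16)
r[7] = 38  (first piece 3, then r[4]=22)
r[8] = 44  (first piece 4, then r[4]=22)
r[9] = 48  (first piece 3, then r[6]=32)
r[10] = 54  (first piece 3, then r[7]=38)
Maximum revenue is $54.
Now minimize piece count subject to staying optimal: for each k, pieces[k] = 1 + min over i with p[i]+r[k−i]=r[k] of pieces[k−i].
pieces[7] = 2
pieces[8] = 2
pieces[9] = 3
pieces[10] = 3

3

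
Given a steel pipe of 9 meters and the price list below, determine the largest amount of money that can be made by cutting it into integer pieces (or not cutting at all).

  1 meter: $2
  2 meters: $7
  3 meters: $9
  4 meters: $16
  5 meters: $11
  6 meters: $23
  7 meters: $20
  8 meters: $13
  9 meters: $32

Build r[k] bottom-up: r[k] = max over allowed piece i of (p[i] + r[k−i]).
r[1] = 2
r[2] = 7
r[3] = 9  (first piece 1, then r[2]=7)
r[4] = 16
r[5] = 18  (first piece 1, then r[4]=16)
r[6] = 23  (first piece 2, then r[4]=16)
r[7] = 25  (first piece 1, then r[6]=23)
r[8] = 32  (first piece 4, then r[4]=16)
r[9] = 34  (first piece 1, then r[8]=32)
One optimal cutting: 4 + 4 + 1 → $16 + $16 + $2 = $34.

34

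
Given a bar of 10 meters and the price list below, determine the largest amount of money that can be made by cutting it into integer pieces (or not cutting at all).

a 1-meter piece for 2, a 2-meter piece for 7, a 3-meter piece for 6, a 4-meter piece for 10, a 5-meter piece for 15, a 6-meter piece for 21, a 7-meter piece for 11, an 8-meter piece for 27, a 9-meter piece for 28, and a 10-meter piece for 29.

35

Build R[k] bottom-up: R[k] = max over allowed piece i of (p[i] + R[k−i]).
R[1] = 2
R[2] = max(2+2, 7+0) = 7
R[3] = max(2+7, 7+2, 6+0) = 9
R[4] = max(2+9, 7+7, 6+2, 10+0) = 14
R[5] = max(2+14, 7+9, 6+7, 10+2, 15+0) = 16
R[6] = max(2+16, 7+14, 6+9, 10+7, 15+2, 21+0) = 21
R[7] = max(2+21, 7+16, 6+14, …, 21+2, 11+0) = 23
R[8] = max(2+23, 7+21, 6+16, …, 11+2, 27+0) = 28
R[9] = max(2+28, 7+23, 6+21, …, 27+2, 28+0) = 30
R[10] = max(2+30, 7+28, 6+23, …, 28+2, 29+0) = 35
One optimal cutting: 2 + 2 + 2 + 2 + 2 → 7 + 7 + 7 + 7 + 7 = 35.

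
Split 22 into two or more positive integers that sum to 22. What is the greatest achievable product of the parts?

Let g[k] be the best product for length k (with at least one cut). For each first piece i, the rest contributes max(k−i, g[k−i]).
Small cases: g[2]=1, g[3]=2, g[4]=4, g[5]=6, g[6]=9, g[7]=12, g[8]=18, g[9]=27, g[10]=36, g[11]=54, g[12]=81, g[13]=108, g[14]=162, g[15]=243.
g[16] = max(1×243, 2×162, 3×108, …, 14×2, 15×1) = 324
g[17] = max(1×324, 2×243, 3×162, …, 15×2, 16×1) = 486
g[18] = max(1×486, 2×324, 3×243, …, 16×2, 17×1) = 729
g[19] = max(1×729, 2×486, 3×324, …, 17×2, 18×1) = 972
g[20] = max(1×972, 2×729, 3×486, …, 18×2, 19×1) = 1458
g[21] = max(1×1458, 2×972, 3×729, …, 19×2, 20×1) = 2187
g[22] = max(1×2187, 2×1458, 3×972, …, 20×2, 21×1) = 2916
One optimal split: 3 + 3 + 3 + 3 + 3 + 3 + 2 + 2; product 3×3×3×3×3×3×2×2 = 2916.

2916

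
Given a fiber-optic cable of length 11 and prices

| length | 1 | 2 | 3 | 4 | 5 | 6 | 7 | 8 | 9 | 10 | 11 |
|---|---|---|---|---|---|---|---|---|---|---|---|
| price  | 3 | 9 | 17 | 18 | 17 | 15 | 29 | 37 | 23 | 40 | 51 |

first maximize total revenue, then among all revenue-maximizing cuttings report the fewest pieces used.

Let r[k] be the best obtainable value from length k. For each k, try every first piece i and keep the best of price[i] + r[k−i].
r[1] = 3
r[2] = max(3+3, 9+0) = 9
r[3] = max(3+9, 9+3, 17+0) = 17
r[4] = max(3+17, 9+9, 17+3, 18+0) = 20
r[5] = max(3+20, 9+17, 17+9, 18+3, 17+0) = 26
r[6] = max(3+26, 9+20, 17+17, 18+9, 17+3, 15+0) = 34
r[7] = max(3+34, 9+26, 17+20, …, 15+3, 29+0) = 37
r[8] = max(3+37, 9+34, 17+26, …, 29+3, 37+0) = 43
r[9] = max(3+43, 9+37, 17+34, …, 37+3, 23+0) = 51
r[10] = max(3+51, 9+43, 17+37, …, 23+3, 40+0) = 54
r[11] = max(3+54, 9+51, 17+43, …, 40+3, 51+0) = 60
Maximum revenue is $60.
Now minimize piece count subject to staying optimal: for each k, pieces[k] = 1 + min over i with p[i]+r[k−i]=r[k] of pieces[k−i].
pieces[8] = 3
pieces[9] = 3
pieces[10] = 4
pieces[11] = 4

4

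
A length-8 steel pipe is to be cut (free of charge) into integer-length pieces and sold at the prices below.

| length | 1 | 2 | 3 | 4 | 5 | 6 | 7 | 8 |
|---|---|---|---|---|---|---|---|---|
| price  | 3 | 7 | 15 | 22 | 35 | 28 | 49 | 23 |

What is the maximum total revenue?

Build r[k] bottom-up: r[k] = max over allowed piece i of (p[i] + r[k−i]).
r[1] = 3
r[2] = 7
r[3] = 15
r[4] = 22
r[5] = 35
r[6] = 38  (first piece 1, then r[5]=35)
r[7] = 49
r[8] = 52  (first piece 1, then r[7]=49)
One optimal cutting: 7 + 1 → $49 + $3 = $52.

52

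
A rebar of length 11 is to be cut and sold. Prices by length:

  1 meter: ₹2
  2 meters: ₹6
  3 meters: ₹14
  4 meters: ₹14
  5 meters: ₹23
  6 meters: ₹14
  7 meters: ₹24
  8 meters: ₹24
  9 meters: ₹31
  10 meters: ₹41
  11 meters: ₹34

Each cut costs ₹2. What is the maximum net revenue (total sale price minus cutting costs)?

Build net[k] bottom-up: net[k] = max over allowed piece i of (p[i] + net[k−i]) − 2 per cut.
net[1] = 2
net[2] = 6
net[3] = 14
net[4] = 14  (first piece 1, then net[3]=14)
net[5] = 23
net[6] = 26  (first piece 3, then net[3]=14)
net[7] = 27  (first piece 2, then net[5]=23)
net[8] = 35  (first piece 3, then net[5]=23)
net[9] = 38  (first piece 3, then net[6]=26)
net[10] = 44  (first piece 5, then net[5]=23)
net[11] = 47  (first piece 3, then net[8]=35)
One optimal plan: pieces 5 + 3 + 3 (2 cuts) → ₹51 − ₹4 = ₹47.

47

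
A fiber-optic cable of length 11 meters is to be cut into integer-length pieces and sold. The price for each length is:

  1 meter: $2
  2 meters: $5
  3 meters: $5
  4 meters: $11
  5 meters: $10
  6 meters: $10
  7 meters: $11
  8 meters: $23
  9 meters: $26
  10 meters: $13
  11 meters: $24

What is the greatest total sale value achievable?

31

Let r[k] be the best obtainable value from length k. For each k, try every first piece i and keep the best of price[i] + r[k−i].
r[1] = 2
r[2] = 5
r[3] = 7  (first piece 1, then r[2]=5)
r[4] = 11
r[5] = 13  (first piece 1, then r[4]=11)
r[6] = 16  (first piece 2, then r[4]=11)
r[7] = 18  (first piece 1, then r[6]=16)
r[8] = 23
r[9] = 26
r[10] = 28  (first piece 1, then r[9]=26)
r[11] = 31  (first piece 2, then r[9]=26)
One optimal cutting: 9 + 2 → $26 + $5 = $31.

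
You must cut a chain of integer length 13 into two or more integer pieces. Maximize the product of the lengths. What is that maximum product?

Fill P[k] for k=2..13: at each k try every first piece i and multiply by the better of (k−i) uncut or P[k−i].
Small cases: P[2]=1, P[3]=2, P[4]=4, P[5]=6, P[6]=9, P[7]=12, P[8]=18.
P[9] = 3×max(6,9) = 3×9 = 27
P[10] = 2×max(8,18) = 2×18 = 36
P[11] = 2×max(9,27) = 2×27 = 54
P[12] = 3×max(9,27) = 3×27 = 81
P[13] = 2×max(11,54) = 2×54 = 108
One optimal split: 3 + 3 + 3 + 2 + 2; product 3×3×3×2×2 = 108.

108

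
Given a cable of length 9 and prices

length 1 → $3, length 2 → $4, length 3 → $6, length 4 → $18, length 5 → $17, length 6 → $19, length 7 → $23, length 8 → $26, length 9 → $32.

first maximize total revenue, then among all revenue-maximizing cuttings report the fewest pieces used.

3

Build r[k] bottom-up: r[k] = max over allowed piece i of (p[i] + r[k−i]).
r[1] = 3
r[2] = max(3+3, 4+0) = 6
r[3] = max(3+6, 4+3, 6+0) = 9
r[4] = max(3+9, 4+6, 6+3, 18+0) = 18
r[5] = max(3+18, 4+9, 6+6, 18+3, 17+0) = 21
r[6] = max(3+21, 4+18, 6+9, 18+6, 17+3, 19+0) = 24
r[7] = max(3+24, 4+21, 6+18, …, 19+3, 23+0) = 27
r[8] = max(3+27, 4+24, 6+21, …, 23+3, 26+0) = 36
r[9] = max(3+36, 4+27, 6+24, …, 26+3, 32+0) = 39
Maximum revenue is $39.
Now minimize piece count subject to staying optimal: for each k, pieces[k] = 1 + min over i with p[i]+r[k−i]=r[k] of pieces[k−i].
pieces[6] = 3
pieces[7] = 4
pieces[8] = 2
pieces[9] = 3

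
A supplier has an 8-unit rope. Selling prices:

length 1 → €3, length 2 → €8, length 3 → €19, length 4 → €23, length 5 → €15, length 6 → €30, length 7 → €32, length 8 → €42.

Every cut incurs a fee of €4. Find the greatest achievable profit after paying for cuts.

Let v[k] be the best obtainable value from length k. For each k, try every first piece i and keep the best of price[i] + v[k−i] minus the 4 cut fee when i<k.
v[1] = 3
v[2] = 8
v[3] = 19
v[4] = 23
v[5] = 23  (first piece 2, then v[3]=19)
v[6] = 34  (first piece 3, then v[3]=19)
v[7] = 38  (first piece 3, then v[4]=23)
v[8] = 42  (first piece 4, then v[4]=23)
One optimal plan: pieces 4 + 4 (1 cut) → €46 − €4 = €42.

42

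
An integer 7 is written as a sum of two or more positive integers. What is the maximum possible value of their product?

12

Fill g[k] for k=2..7: at each k try every first piece i and multiply by the better of (k−i) uncut or g[k−i].
g[2] = 1·max(1,0) = 1·1 = 1
g[3] = max(1·2, 2·1) = 2
g[4] = max(1·3, 2·2, 3·1) = 4
g[5] = max(1·4, 2·3, 3·2, 4·1) = 6
g[6] = max(1·6, 2·4, 3·3, 4·2, 5·1) = 9
g[7] = max(1·9, 2·6, 3·4, 4·3, 5·2, 6·1) = 12
One optimal split: 3 + 2 + 2; product 3·2·2 = 12.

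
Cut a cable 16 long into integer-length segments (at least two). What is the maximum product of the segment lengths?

Define m[k] = max over 1≤i<k of i · max(k−i, m[k−i]); the inner max lets the remainder stay uncut if that's better.
m[2] = 1*max(1,0) = 1*1 = 1
m[3] = 1*max(2,1) = 1*2 = 2
m[4] = 2*max(2,1) = 2*2 = 4
m[5] = 2*max(3,2) = 2*3 = 6
m[6] = 3*max(3,2) = 3*3 = 9
m[7] = 2*max(5,6) = 2*6 = 12
m[8] = 2*max(6,9) = 2*9 = 18
m[9] = 3*max(6,9) = 3*9 = 27
m[10] = 2*max(8,18) = 2*18 = 36
m[11] = 2*max(9,27) = 2*27 = 54
m[12] = 3*max(9,27) = 3*27 = 81
m[13] = 2*max(11,54) = 2*54 = 108
m[14] = 2*max(12,81) = 2*81 = 162
m[15] = 3*max(12,81) = 3*81 = 243
m[16] = 2*max(14,162) = 2*162 = 324
One optimal split: 3 + 3 + 3 + 3 + 2 + 2; product 3*3*3*3*2*2 = 324.

324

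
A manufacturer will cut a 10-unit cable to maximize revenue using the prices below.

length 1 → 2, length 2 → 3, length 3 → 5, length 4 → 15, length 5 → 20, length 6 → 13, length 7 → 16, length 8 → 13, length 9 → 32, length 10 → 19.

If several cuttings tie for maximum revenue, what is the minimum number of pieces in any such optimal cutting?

Build r[k] bottom-up: r[k] = max over allowed piece i of (p[i] + r[k−i]).
r[1] = 2
r[2] = 4  (first piece 1, then r[1]=2)
r[3] = 6  (first piece 1, then r[2]=4)
r[4] = 15
r[5] = 20
r[6] = 22  (first piece 1, then r[5]=20)
r[7] = 24  (first piece 1, then r[6]=22)
r[8] = 30  (first piece 4, then r[4]=15)
r[9] = 35  (first piece 4, then r[5]=20)
r[10] = 40  (first piece 5, then r[5]=20)
Maximum revenue is 40.
Now minimize piece count subject to staying optimal: for each k, pieces[k] = 1 + min over i with p[i]+r[k−i]=r[k] of pieces[k−i].
pieces[7] = 3
pieces[8] = 2
pieces[9] = 2
pieces[10] = 2

2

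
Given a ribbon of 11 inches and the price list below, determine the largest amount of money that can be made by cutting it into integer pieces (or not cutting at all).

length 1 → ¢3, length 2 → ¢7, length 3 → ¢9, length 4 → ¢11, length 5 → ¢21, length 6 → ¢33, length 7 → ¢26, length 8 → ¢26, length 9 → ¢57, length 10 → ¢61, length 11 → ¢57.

Let R[k] be the best obtainable value from length k. For each k, try every first piece i and keep the best of price[i] + R[k−i].
R[1] = 3
R[2] = max(3+3, 7+0) = 7
R[3] = max(3+7, 7+3, 9+0) = 10
R[4] = max(3+10, 7+7, 9+3, 11+0) = 14
R[5] = max(3+14, 7+10, 9+7, 11+3, 21+0) = 21
R[6] = max(3+21, 7+14, 9+10, 11+7, 21+3, 33+0) = 33
R[7] = max(3+33, 7+21, 9+14, …, 33+3, 26+0) = 36
R[8] = max(3+36, 7+33, 9+21, …, 26+3, 26+0) = 40
R[9] = max(3+40, 7+36, 9+33, …, 26+3, 57+0) = 57
R[10] = max(3+57, 7+40, 9+36, …, 57+3, 61+0) = 61
R[11] = max(3+61, 7+57, 9+40, …, 61+3, 57+0) = 64
One optimal cutting: 10 + 1 → ¢61 + ¢3 = ¢64.

64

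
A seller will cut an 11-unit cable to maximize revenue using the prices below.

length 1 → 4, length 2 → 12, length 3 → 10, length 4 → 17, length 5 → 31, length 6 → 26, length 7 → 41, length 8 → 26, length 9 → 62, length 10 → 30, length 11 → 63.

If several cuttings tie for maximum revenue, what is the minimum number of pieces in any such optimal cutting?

Build r[k] bottom-up: r[k] = max over allowed piece i of (p[i] + r[k−i]).
r[1] = 4
r[2] = 12
r[3] = 16  (first piece 1, then r[2]=12)
r[4] = 24  (first piece 2, then r[2]=12)
r[5] = 31
r[6] = 36  (first piece 2, then r[4]=24)
r[7] = 43  (first piece 2, then r[5]=31)
r[8] = 48  (first piece 2, then r[6]=36)
r[9] = 62
r[10] = 66  (first piece 1, then r[9]=62)
r[11] = 74  (first piece 2, then r[9]=62)
Maximum revenue is 74.
Now minimize piece count subject to staying optimal: for each k, pieces[k] = 1 + min over i with p[i]+r[k−i]=r[k] of pieces[k−i].
pieces[8] = 4
pieces[9] = 1
pieces[10] = 2
pieces[11] = 2

2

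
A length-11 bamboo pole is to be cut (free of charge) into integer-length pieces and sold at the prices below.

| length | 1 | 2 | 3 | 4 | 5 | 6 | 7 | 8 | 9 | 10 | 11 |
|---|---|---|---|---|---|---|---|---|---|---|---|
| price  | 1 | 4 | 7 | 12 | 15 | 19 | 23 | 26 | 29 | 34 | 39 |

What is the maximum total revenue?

Consider every possible first cut. r[k] is the best of p[i]+r[k−i] over all sellable i≤k.
r[1] = 1
r[2] = max(1+1, 4+0) = 4
r[3] = max(1+4, 4+1, 7+0) = 7
r[4] = max(1+7, 4+4, 7+1, 12+0) = 12
r[5] = max(1+12, 4+7, 7+4, 12+1, 15+0) = 15
r[6] = max(1+15, 4+12, 7+7, 12+4, 15+1, 19+0) = 19
r[7] = max(1+19, 4+15, 7+12, …, 19+1, 23+0) = 23
r[8] = max(1+23, 4+19, 7+15, …, 23+1, 26+0) = 26
r[9] = max(1+26, 4+23, 7+19, …, 26+1, 29+0) = 29
r[10] = max(1+29, 4+26, 7+23, …, 29+1, 34+0) = 34
r[11] = max(1+34, 4+29, 7+26, …, 34+1, 39+0) = 39
Best is to sell the whole 11-foot piece uncut for $39.

39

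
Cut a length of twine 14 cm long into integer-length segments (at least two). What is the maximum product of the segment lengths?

Define g[k] = max over 1≤i<k of i · max(k−i, g[k−i]); the inner max lets the remainder stay uncut if that's better.
g[2] = 1×max(1,0) = 1×1 = 1
g[3] = 1×max(2,1) = 1×2 = 2
g[4] = 2×max(2,1) = 2×2 = 4
g[5] = 2×max(3,2) = 2×3 = 6
g[6] = 3×max(3,2) = 3×3 = 9
g[7] = 2×max(5,6) = 2×6 = 12
g[8] = 2×max(6,9) = 2×9 = 18
g[9] = 3×max(6,9) = 3×9 = 27
g[10] = 2×max(8,18) = 2×18 = 36
g[11] = 2×max(9,27) = 2×27 = 54
g[12] = 3×max(9,27) = 3×27 = 81
g[13] = 2×max(11,54) = 2×54 = 108
g[14] = 2×max(12,81) = 2×81 = 162
One optimal split: 3 + 3 + 3 + 3 + 2; product 3×3×3×3×2 = 162.

162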